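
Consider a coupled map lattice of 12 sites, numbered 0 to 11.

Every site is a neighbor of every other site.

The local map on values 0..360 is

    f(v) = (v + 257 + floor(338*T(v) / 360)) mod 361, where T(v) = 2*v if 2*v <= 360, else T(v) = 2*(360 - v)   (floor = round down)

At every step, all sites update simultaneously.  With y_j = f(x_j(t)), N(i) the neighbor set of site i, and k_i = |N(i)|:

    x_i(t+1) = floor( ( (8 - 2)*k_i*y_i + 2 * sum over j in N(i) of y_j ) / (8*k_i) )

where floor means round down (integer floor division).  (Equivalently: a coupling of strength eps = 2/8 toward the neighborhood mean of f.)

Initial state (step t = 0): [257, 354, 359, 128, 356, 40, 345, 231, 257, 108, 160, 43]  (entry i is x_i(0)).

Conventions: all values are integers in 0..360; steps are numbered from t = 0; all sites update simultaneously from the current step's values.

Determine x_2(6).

Answer: x_2(6) = 313

Derivation:
t=0: [257, 354, 359, 128, 356, 40, 345, 231, 257, 108, 160, 43]
t=1: [310, 248, 245, 251, 247, 67, 254, 64, 310, 208, 318, 72]
t=2: [284, 324, 326, 322, 325, 131, 320, 125, 284, 87, 279, 142]
t=3: [311, 285, 284, 287, 284, 274, 288, 262, 311, 183, 314, 298]
t=4: [297, 313, 314, 312, 314, 320, 312, 328, 297, 116, 295, 305]
t=5: [306, 296, 295, 296, 295, 291, 296, 286, 306, 246, 307, 301]
t=6: [306, 312, 313, 312, 313, 315, 312, 318, 306, 344, 305, 308]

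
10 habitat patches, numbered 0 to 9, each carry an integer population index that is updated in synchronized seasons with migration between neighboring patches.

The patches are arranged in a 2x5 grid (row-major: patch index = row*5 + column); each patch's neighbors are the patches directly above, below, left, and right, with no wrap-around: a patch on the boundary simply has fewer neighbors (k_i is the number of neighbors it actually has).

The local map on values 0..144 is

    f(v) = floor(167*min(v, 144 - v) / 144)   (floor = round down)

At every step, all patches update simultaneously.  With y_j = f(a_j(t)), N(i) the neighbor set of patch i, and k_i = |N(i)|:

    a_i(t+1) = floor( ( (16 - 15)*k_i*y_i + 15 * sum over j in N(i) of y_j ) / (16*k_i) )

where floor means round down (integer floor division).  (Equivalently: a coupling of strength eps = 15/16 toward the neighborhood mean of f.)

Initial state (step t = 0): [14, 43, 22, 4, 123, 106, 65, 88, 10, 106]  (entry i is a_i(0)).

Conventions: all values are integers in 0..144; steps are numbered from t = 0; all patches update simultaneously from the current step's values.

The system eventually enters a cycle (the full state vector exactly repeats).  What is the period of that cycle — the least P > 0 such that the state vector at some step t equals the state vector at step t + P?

Answer: 2
Key observation: The state at step 18, [77, 77, 78, 79, 80, 77, 77, 78, 79, 80], reappears at step 20 — and no state repeats earlier — so the cycle the system enters has period 2.

Derivation:
t=0: [14, 43, 22, 4, 123, 106, 65, 88, 10, 106]
t=1: [44, 39, 38, 19, 24, 45, 53, 38, 35, 19]
t=2: [48, 51, 37, 36, 22, 55, 47, 48, 30, 32]
t=3: [60, 50, 51, 34, 38, 55, 58, 44, 43, 29]
t=4: [60, 64, 49, 49, 36, 67, 57, 57, 41, 45]
t=5: [75, 64, 64, 48, 53, 68, 71, 56, 57, 44]
t=6: [76, 78, 64, 66, 53, 80, 72, 73, 57, 62]
t=7: [75, 78, 77, 67, 72, 80, 77, 74, 75, 63]
t=8: [75, 77, 77, 79, 75, 78, 77, 78, 77, 80]
t=9: [76, 77, 76, 77, 74, 78, 76, 76, 75, 78]
t=10: [76, 77, 77, 79, 76, 77, 77, 78, 77, 80]
t=11: [77, 77, 76, 77, 74, 77, 76, 76, 75, 77]
t=12: [77, 77, 77, 79, 77, 77, 77, 78, 77, 80]
t=13: [77, 77, 76, 76, 74, 77, 76, 76, 75, 76]
t=14: [77, 77, 77, 79, 78, 77, 77, 78, 78, 80]
t=15: [77, 77, 76, 76, 74, 77, 76, 76, 75, 75]
t=16: [77, 77, 77, 79, 79, 77, 77, 78, 78, 80]
t=17: [77, 77, 76, 75, 74, 77, 76, 76, 75, 75]
t=18: [77, 77, 78, 79, 80, 77, 77, 78, 79, 80]
t=19: [77, 76, 76, 75, 74, 77, 76, 76, 75, 74]
t=20: [77, 77, 78, 79, 80, 77, 77, 78, 79, 80]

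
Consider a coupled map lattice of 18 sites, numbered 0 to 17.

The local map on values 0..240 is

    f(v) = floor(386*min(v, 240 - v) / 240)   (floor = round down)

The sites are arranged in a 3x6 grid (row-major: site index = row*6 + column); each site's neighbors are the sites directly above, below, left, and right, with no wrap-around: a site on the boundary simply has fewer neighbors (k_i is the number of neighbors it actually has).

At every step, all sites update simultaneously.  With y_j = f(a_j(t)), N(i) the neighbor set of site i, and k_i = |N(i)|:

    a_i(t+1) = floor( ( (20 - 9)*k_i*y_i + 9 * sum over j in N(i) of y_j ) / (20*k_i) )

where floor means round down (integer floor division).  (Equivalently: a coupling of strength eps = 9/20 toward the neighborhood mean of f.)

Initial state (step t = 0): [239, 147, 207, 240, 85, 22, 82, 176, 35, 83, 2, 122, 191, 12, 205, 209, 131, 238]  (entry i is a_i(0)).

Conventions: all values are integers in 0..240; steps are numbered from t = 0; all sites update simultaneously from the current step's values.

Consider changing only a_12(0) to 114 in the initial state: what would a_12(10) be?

Answer: a_12(10) = 84
Key observation: This trace re-runs the system from the modified initial state.

Derivation:
t=0: [239, 147, 207, 240, 85, 22, 82, 176, 35, 83, 2, 122, 114, 12, 205, 209, 131, 238]
t=1: [63, 105, 59, 48, 80, 92, 114, 96, 69, 85, 72, 110, 134, 61, 49, 81, 104, 83]
t=2: [134, 144, 104, 96, 121, 149, 164, 147, 112, 123, 131, 156, 156, 114, 93, 128, 148, 150]
t=3: [155, 157, 165, 166, 176, 153, 135, 153, 172, 180, 170, 144, 142, 165, 163, 171, 155, 142]
t=4: [142, 132, 120, 113, 111, 134, 157, 136, 113, 103, 116, 145, 151, 128, 118, 113, 131, 151]
t=5: [155, 172, 186, 179, 178, 167, 143, 166, 179, 172, 177, 158, 149, 173, 185, 178, 172, 152]
t=6: [134, 111, 93, 98, 101, 116, 145, 118, 99, 104, 105, 125, 139, 111, 94, 100, 111, 131]
t=7: [167, 174, 156, 158, 165, 180, 161, 178, 161, 164, 170, 180, 163, 173, 157, 162, 173, 177]
t=8: [116, 110, 128, 128, 116, 101, 120, 106, 124, 122, 111, 99, 120, 112, 127, 123, 109, 101]
t=9: [185, 177, 180, 182, 180, 166, 188, 176, 183, 186, 177, 162, 190, 180, 182, 185, 175, 164]
t=10: [89, 98, 95, 92, 99, 115, 86, 97, 92, 89, 101, 120, 84, 94, 92, 90, 103, 118]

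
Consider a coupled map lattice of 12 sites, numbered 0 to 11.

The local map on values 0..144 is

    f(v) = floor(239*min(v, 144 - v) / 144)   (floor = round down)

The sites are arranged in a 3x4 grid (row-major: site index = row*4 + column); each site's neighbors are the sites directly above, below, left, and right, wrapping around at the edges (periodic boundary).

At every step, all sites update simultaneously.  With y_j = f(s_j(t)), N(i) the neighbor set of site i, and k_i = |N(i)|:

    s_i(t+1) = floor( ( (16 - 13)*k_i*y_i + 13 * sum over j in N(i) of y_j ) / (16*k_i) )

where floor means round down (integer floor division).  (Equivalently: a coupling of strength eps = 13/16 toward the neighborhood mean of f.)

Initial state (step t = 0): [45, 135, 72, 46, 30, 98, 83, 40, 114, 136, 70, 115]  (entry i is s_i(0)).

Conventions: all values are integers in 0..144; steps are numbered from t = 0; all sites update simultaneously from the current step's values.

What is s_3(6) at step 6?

Answer: s_3(6) = 94

Derivation:
t=0: [45, 135, 72, 46, 30, 98, 83, 40, 114, 136, 70, 115]
t=1: [52, 59, 84, 76, 63, 50, 95, 68, 46, 54, 78, 71]
t=2: [95, 90, 99, 105, 91, 90, 96, 105, 94, 90, 98, 105]
t=3: [80, 84, 76, 69, 80, 86, 76, 71, 80, 84, 76, 70]
t=4: [106, 102, 109, 112, 106, 102, 109, 112, 106, 102, 110, 112]
t=5: [62, 65, 58, 56, 62, 65, 58, 56, 62, 65, 58, 55]
t=6: [100, 103, 97, 94, 100, 103, 97, 94, 100, 103, 97, 94]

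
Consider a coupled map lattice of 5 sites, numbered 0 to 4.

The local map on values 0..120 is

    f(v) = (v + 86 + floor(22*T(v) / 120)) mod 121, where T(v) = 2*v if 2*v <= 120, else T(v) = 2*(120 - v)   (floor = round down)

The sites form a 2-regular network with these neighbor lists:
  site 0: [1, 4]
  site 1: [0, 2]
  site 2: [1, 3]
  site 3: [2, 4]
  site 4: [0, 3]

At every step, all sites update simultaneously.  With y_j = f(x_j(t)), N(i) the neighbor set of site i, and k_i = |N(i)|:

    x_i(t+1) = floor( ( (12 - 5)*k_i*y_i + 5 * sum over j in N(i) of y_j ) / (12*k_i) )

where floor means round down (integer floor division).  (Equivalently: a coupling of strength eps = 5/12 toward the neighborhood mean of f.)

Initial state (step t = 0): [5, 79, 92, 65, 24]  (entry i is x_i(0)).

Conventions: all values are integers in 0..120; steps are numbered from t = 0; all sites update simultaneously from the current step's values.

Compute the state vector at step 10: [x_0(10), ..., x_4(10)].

Answer: [117, 116, 115, 116, 117]

Derivation:
t=0: [5, 79, 92, 65, 24]
t=1: [90, 67, 61, 67, 98]
t=2: [63, 53, 48, 54, 65]
t=3: [46, 37, 33, 38, 47]
t=4: [24, 16, 12, 17, 25]
t=5: [116, 108, 104, 109, 117]
t=6: [81, 77, 75, 78, 81]
t=7: [59, 57, 56, 58, 59]
t=8: [44, 42, 41, 43, 44]
t=9: [24, 22, 21, 23, 24]
t=10: [117, 116, 115, 116, 117]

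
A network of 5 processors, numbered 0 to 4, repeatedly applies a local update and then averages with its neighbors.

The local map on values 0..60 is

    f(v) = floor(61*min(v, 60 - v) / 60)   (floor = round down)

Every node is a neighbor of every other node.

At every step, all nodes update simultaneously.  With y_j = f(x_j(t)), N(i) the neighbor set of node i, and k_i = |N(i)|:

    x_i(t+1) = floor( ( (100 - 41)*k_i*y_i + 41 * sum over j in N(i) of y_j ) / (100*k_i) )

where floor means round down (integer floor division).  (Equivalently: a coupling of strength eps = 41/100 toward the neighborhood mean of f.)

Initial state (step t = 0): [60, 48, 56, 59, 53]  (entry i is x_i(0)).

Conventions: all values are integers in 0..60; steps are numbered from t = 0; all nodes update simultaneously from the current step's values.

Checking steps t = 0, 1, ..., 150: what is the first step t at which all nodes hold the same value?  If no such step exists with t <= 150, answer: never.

Answer: 4
Key observation: Synchronization is absorbing here: once all nodes are equal they stay equal, and step 4 is the first all-equal step.

Derivation:
t=0: [60, 48, 56, 59, 53]  (not all equal)
t=1: [2, 8, 4, 2, 5]  (not all equal)
t=2: [3, 6, 4, 3, 4]  (not all equal)
t=3: [3, 4, 4, 3, 4]  (not all equal)
t=4: [3, 3, 3, 3, 3]  (all equal)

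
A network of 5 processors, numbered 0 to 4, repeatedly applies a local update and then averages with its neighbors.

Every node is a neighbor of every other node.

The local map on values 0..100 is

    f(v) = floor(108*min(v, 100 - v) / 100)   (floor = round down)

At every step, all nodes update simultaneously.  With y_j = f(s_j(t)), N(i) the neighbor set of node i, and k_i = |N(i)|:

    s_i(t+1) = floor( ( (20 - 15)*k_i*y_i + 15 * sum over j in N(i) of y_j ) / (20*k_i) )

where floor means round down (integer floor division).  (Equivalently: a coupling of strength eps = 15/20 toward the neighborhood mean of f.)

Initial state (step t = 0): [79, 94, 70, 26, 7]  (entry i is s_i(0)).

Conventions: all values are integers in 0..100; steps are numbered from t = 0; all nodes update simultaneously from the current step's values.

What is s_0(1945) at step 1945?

Answer: s_0(1945) = 51
Key observation: The state at step 19, [51, 51, 51, 51, 51], reappears at step 21: the system is in a cycle of period 2 from step 19 on.  Therefore the state at step 1945 equals the state at step 19 + ((1945 - 19) mod 2) = 19, which is [51, 51, 51, 51, 51].

Derivation:
t=0: [79, 94, 70, 26, 7]
t=1: [19, 18, 19, 19, 18]
t=2: [19, 19, 19, 19, 19]
t=3: [20, 20, 20, 20, 20]
t=4: [21, 21, 21, 21, 21]
t=5: [22, 22, 22, 22, 22]
t=6: [23, 23, 23, 23, 23]
t=7: [24, 24, 24, 24, 24]
t=8: [25, 25, 25, 25, 25]
t=9: [27, 27, 27, 27, 27]
t=10: [29, 29, 29, 29, 29]
t=11: [31, 31, 31, 31, 31]
t=12: [33, 33, 33, 33, 33]
t=13: [35, 35, 35, 35, 35]
t=14: [37, 37, 37, 37, 37]
t=15: [39, 39, 39, 39, 39]
t=16: [42, 42, 42, 42, 42]
t=17: [45, 45, 45, 45, 45]
t=18: [48, 48, 48, 48, 48]
t=19: [51, 51, 51, 51, 51]
t=20: [52, 52, 52, 52, 52]
t=21: [51, 51, 51, 51, 51]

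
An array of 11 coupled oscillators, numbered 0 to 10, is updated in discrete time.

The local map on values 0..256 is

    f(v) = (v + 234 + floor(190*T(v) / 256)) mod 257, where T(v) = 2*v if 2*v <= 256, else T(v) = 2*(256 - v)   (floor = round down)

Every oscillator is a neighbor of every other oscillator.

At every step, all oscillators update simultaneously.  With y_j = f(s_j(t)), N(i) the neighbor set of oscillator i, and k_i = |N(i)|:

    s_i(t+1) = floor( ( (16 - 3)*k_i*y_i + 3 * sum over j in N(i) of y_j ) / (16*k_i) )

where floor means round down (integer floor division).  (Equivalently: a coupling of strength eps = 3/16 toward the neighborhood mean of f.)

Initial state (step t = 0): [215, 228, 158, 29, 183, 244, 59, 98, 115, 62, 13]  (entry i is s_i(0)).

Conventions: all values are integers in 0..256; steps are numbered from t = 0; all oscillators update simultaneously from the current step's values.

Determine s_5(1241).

Simulating step by step:
t=0: [215, 228, 158, 29, 183, 244, 59, 98, 115, 62, 13]
t=1: [224, 219, 42, 63, 33, 213, 122, 199, 28, 128, 31]
t=2: [219, 220, 86, 127, 68, 223, 40, 24, 58, 52, 65]
t=3: [228, 228, 180, 57, 145, 226, 90, 58, 125, 114, 139]
t=4: [219, 219, 33, 117, 47, 220, 182, 120, 47, 26, 49]
t=5: [220, 220, 68, 29, 95, 220, 30, 36, 95, 54, 99]
t=6: [232, 232, 149, 73, 203, 232, 74, 86, 203, 122, 210]
t=7: [222, 222, 50, 154, 29, 222, 156, 179, 29, 47, 231]
t=8: [222, 222, 105, 45, 64, 222, 44, 35, 64, 99, 219]
t=9: [234, 234, 224, 106, 144, 234, 105, 86, 144, 213, 235]
t=10: [234, 234, 238, 231, 65, 234, 229, 192, 65, 242, 234]
t=11: [234, 234, 233, 236, 151, 234, 237, 47, 151, 231, 234]
t=12: [232, 232, 232, 231, 59, 232, 231, 113, 59, 233, 232]
t=13: [234, 234, 234, 235, 138, 234, 235, 41, 138, 234, 234]
t=14: [232, 232, 232, 232, 65, 232, 232, 101, 65, 232, 232]
t=15: [239, 239, 239, 239, 155, 239, 239, 226, 155, 239, 239]
t=16: [232, 232, 232, 232, 60, 232, 232, 237, 60, 232, 232]
t=17: [239, 239, 239, 239, 145, 239, 239, 237, 145, 239, 239]
t=18: [233, 233, 233, 233, 64, 233, 233, 233, 64, 233, 233]
t=19: [239, 239, 239, 239, 154, 239, 239, 239, 154, 239, 239]
t=20: [232, 232, 232, 232, 61, 232, 232, 232, 61, 232, 232]
t=21: [239, 239, 239, 239, 147, 239, 239, 239, 147, 239, 239]
t=22: [233, 233, 233, 233, 63, 233, 233, 233, 63, 233, 233]
t=23: [239, 239, 239, 239, 151, 239, 239, 239, 151, 239, 239]
t=24: [232, 232, 232, 232, 62, 232, 232, 232, 62, 232, 232]
t=25: [239, 239, 239, 239, 150, 239, 239, 239, 150, 239, 239]
t=26: [232, 232, 232, 232, 63, 232, 232, 232, 63, 232, 232]
t=27: [239, 239, 239, 239, 151, 239, 239, 239, 151, 239, 239]

Answer: s_5(1241) = 239
Key observation: The state at step 23, [239, 239, 239, 239, 151, 239, 239, 239, 151, 239, 239], reappears at step 27: the system is in a cycle of period 4 from step 23 on.  Therefore the state at step 1241 equals the state at step 23 + ((1241 - 23) mod 4) = 25, which is [239, 239, 239, 239, 150, 239, 239, 239, 150, 239, 239].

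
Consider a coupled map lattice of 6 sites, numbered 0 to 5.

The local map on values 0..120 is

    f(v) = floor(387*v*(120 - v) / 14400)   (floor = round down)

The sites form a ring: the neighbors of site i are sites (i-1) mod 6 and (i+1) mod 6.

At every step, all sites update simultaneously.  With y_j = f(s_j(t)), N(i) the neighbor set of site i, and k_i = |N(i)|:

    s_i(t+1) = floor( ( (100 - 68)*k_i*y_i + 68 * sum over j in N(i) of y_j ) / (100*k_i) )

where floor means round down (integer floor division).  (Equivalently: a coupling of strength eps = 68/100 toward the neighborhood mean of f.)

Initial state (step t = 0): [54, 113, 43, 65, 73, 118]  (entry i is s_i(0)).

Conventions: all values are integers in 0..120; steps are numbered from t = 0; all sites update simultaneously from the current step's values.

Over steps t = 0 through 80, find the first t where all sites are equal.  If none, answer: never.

Simulating step by step:
t=0: [54, 113, 43, 65, 73, 118]  (not all equal)
t=1: [39, 68, 67, 91, 64, 65]  (not all equal)
t=2: [91, 91, 86, 87, 87, 91]  (not all equal)
t=3: [70, 72, 74, 77, 74, 72]  (not all equal)
t=4: [92, 92, 90, 90, 90, 92]  (not all equal)
t=5: [69, 70, 70, 72, 70, 70]  (not all equal)
t=6: [94, 94, 93, 93, 93, 94]  (not all equal)
t=7: [65, 65, 66, 67, 66, 65]  (not all equal)
t=8: [96, 95, 95, 95, 95, 95]  (not all equal)
t=9: [62, 62, 63, 63, 63, 62]  (not all equal)
t=10: [96, 96, 96, 96, 96, 96]  (all equal)

Answer: 10
Key observation: Synchronization is absorbing here: once all sites are equal they stay equal, and step 10 is the first all-equal step.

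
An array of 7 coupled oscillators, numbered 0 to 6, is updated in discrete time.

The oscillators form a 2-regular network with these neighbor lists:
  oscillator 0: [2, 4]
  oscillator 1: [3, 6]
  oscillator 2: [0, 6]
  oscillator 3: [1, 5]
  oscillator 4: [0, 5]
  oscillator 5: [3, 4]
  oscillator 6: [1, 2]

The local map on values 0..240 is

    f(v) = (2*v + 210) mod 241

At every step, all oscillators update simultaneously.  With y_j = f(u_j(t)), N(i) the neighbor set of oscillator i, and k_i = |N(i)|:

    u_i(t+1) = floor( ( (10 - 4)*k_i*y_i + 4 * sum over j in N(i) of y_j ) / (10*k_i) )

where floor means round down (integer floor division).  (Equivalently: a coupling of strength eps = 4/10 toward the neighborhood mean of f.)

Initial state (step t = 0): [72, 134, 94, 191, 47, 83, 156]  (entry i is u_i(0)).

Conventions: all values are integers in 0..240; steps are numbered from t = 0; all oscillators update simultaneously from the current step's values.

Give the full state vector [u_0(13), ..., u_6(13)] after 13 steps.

Simulating step by step:
t=0: [72, 134, 94, 191, 47, 83, 156]
t=1: [111, 172, 124, 140, 87, 115, 102]
t=2: [186, 79, 203, 59, 163, 149, 161]
t=3: [97, 103, 110, 82, 57, 43, 82]
t=4: [152, 158, 172, 125, 93, 76, 152]
t=5: [64, 76, 56, 164, 123, 147, 42]
t=6: [117, 94, 78, 62, 152, 67, 72]
t=7: [153, 135, 138, 107, 80, 86, 124]
t=8: [47, 223, 52, 185, 112, 147, 178]
t=9: [91, 140, 73, 98, 132, 71, 99]
t=10: [160, 71, 132, 122, 192, 146, 124]
t=11: [97, 152, 192, 154, 80, 77, 199]
t=12: [146, 51, 125, 52, 134, 106, 104]
t=13: [103, 92, 170, 94, 182, 170, 164]

Answer: [103, 92, 170, 94, 182, 170, 164]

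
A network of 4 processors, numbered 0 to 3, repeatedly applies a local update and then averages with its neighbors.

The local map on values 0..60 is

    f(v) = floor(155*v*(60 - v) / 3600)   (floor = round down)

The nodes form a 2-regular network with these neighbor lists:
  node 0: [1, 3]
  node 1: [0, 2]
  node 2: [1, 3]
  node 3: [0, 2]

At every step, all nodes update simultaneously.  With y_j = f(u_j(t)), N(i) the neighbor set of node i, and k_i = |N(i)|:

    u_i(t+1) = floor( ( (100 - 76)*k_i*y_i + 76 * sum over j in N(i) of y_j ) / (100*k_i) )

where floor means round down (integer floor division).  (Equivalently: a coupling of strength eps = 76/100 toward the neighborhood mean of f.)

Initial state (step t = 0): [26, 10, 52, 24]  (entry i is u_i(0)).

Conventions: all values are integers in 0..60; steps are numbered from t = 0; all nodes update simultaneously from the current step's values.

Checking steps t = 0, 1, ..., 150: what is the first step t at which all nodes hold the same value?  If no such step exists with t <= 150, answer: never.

Simulating step by step:
t=0: [26, 10, 52, 24]  (not all equal)
t=1: [31, 25, 26, 29]  (not all equal)
t=2: [37, 37, 37, 38]  (not all equal)
t=3: [35, 36, 35, 35]  (not all equal)
t=4: [37, 37, 37, 37]  (all equal)

Answer: 4
Key observation: Synchronization is absorbing here: once all nodes are equal they stay equal, and step 4 is the first all-equal step.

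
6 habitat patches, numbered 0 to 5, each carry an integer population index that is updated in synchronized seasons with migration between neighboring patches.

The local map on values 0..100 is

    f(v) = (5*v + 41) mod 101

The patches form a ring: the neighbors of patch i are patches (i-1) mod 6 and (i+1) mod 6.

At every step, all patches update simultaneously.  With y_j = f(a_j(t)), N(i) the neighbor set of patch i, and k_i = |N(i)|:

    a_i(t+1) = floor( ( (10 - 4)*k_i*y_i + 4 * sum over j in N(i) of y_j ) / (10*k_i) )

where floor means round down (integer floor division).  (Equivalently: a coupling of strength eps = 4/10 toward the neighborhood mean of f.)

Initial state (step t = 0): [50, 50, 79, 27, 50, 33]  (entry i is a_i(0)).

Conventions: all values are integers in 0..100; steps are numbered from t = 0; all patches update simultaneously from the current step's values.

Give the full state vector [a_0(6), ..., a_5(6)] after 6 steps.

Answer: [68, 37, 73, 65, 35, 64]

Derivation:
t=0: [50, 50, 79, 27, 50, 33]
t=1: [72, 77, 52, 69, 69, 38]
t=2: [69, 52, 80, 86, 72, 53]
t=3: [70, 83, 55, 67, 72, 38]
t=4: [69, 51, 32, 66, 79, 54]
t=5: [70, 93, 92, 67, 34, 27]
t=6: [68, 37, 73, 65, 35, 64]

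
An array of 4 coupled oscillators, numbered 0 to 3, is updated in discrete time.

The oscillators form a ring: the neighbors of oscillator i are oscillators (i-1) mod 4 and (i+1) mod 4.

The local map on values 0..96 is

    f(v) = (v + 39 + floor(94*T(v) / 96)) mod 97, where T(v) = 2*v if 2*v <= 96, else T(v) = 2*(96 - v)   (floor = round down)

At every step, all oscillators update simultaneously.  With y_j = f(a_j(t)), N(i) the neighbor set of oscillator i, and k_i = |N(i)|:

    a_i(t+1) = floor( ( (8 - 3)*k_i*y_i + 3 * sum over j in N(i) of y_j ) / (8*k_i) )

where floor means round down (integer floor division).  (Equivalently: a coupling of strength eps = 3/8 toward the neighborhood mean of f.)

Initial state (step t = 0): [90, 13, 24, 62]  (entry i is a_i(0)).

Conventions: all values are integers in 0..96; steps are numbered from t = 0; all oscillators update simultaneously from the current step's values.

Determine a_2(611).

Answer: a_2(611) = 64
Key observation: The state at step 10, [68, 68, 68, 68], reappears at step 12: the system is in a cycle of period 2 from step 10 on.  Therefore the state at step 611 equals the state at step 10 + ((611 - 10) mod 2) = 11, which is [64, 64, 64, 64].

Derivation:
t=0: [90, 13, 24, 62]
t=1: [54, 58, 35, 54]
t=2: [77, 69, 56, 71]
t=3: [58, 64, 70, 62]
t=4: [72, 68, 64, 69]
t=5: [61, 64, 66, 63]
t=6: [70, 68, 66, 68]
t=7: [62, 64, 65, 64]
t=8: [69, 68, 67, 68]
t=9: [63, 64, 64, 64]
t=10: [68, 68, 68, 68]
t=11: [64, 64, 64, 64]
t=12: [68, 68, 68, 68]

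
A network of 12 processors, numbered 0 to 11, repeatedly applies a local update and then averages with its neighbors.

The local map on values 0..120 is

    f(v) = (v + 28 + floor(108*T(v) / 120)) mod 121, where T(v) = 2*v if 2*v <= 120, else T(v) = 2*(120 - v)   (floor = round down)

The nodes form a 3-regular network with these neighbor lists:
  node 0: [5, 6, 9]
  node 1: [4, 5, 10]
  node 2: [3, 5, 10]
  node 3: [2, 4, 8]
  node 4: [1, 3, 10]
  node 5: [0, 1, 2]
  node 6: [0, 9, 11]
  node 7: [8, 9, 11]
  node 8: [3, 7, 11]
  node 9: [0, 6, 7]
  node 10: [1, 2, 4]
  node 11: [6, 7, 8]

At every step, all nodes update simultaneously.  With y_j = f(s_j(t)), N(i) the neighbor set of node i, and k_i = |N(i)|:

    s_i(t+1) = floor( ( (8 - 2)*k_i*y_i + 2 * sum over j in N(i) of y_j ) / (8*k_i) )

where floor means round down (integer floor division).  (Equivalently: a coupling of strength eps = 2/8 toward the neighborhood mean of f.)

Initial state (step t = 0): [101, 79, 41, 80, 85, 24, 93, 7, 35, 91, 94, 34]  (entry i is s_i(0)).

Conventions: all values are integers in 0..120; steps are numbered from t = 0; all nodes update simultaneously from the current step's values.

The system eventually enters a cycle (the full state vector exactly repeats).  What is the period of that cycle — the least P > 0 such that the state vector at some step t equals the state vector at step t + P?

Answer: 2
Key observation: The state at step 13, [67, 67, 67, 67, 67, 67, 67, 67, 67, 67, 67, 67], reappears at step 15 — and no state repeats earlier — so the cycle the system enters has period 2.

Derivation:
t=0: [101, 79, 41, 80, 85, 24, 93, 7, 35, 91, 94, 34]
t=1: [47, 60, 32, 51, 55, 81, 43, 40, 12, 48, 46, 9]
t=2: [39, 69, 99, 56, 59, 62, 31, 27, 55, 37, 47, 48]
t=3: [28, 65, 46, 61, 68, 65, 91, 86, 63, 26, 43, 53]
t=4: [97, 67, 40, 70, 65, 70, 59, 59, 69, 92, 34, 55]
t=5: [49, 63, 25, 63, 64, 61, 66, 68, 66, 52, 14, 63]
t=6: [49, 71, 91, 73, 70, 73, 66, 67, 70, 54, 70, 71]
t=7: [49, 66, 53, 63, 66, 61, 66, 67, 66, 58, 65, 66]
t=8: [50, 70, 59, 70, 70, 69, 67, 69, 70, 67, 69, 69]
t=9: [52, 67, 70, 67, 67, 65, 67, 67, 67, 67, 67, 67]
t=10: [56, 69, 67, 68, 69, 68, 67, 69, 69, 67, 68, 69]
t=11: [64, 67, 68, 67, 67, 67, 68, 67, 67, 68, 67, 67]
t=12: [70, 69, 68, 68, 69, 69, 68, 68, 69, 68, 68, 68]
t=13: [67, 67, 67, 67, 67, 67, 67, 67, 67, 67, 67, 67]
t=14: [69, 69, 69, 69, 69, 69, 69, 69, 69, 69, 69, 69]
t=15: [67, 67, 67, 67, 67, 67, 67, 67, 67, 67, 67, 67]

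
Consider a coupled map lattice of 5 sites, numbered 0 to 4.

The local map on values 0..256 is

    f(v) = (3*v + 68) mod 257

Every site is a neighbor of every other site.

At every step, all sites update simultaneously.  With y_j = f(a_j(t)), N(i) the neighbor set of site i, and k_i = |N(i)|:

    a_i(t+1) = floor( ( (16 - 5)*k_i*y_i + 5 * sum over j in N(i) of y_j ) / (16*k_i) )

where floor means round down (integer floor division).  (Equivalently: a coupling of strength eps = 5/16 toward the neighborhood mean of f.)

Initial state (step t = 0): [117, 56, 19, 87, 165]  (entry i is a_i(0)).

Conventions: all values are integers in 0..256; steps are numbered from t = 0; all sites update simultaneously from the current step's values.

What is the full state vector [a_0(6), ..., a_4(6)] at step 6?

Answer: [134, 96, 174, 88, 190]

Derivation:
t=0: [117, 56, 19, 87, 165]
t=1: [149, 194, 126, 94, 80]
t=2: [37, 119, 151, 93, 67]
t=3: [144, 138, 39, 90, 42]
t=4: [220, 209, 185, 121, 190]
t=5: [193, 172, 129, 168, 138]
t=6: [134, 96, 174, 88, 190]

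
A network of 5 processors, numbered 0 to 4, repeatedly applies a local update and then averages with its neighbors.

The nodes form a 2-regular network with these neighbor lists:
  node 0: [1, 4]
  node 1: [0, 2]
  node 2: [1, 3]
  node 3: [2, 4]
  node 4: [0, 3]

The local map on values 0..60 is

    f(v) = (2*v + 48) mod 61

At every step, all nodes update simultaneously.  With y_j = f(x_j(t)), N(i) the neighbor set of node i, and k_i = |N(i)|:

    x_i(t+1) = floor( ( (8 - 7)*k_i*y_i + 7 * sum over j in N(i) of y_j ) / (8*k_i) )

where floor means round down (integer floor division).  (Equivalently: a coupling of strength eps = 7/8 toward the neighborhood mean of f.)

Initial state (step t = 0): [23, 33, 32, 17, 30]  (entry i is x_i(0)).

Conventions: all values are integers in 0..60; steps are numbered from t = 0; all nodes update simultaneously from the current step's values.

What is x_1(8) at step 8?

Answer: x_1(8) = 34

Derivation:
t=0: [23, 33, 32, 17, 30]
t=1: [47, 43, 38, 45, 29]
t=2: [27, 11, 12, 22, 21]
t=3: [21, 23, 18, 21, 35]
t=4: [43, 26, 30, 38, 32]
t=5: [40, 30, 23, 43, 12]
t=6: [26, 22, 29, 20, 9]
t=7: [20, 40, 31, 25, 29]
t=8: [25, 34, 24, 45, 33]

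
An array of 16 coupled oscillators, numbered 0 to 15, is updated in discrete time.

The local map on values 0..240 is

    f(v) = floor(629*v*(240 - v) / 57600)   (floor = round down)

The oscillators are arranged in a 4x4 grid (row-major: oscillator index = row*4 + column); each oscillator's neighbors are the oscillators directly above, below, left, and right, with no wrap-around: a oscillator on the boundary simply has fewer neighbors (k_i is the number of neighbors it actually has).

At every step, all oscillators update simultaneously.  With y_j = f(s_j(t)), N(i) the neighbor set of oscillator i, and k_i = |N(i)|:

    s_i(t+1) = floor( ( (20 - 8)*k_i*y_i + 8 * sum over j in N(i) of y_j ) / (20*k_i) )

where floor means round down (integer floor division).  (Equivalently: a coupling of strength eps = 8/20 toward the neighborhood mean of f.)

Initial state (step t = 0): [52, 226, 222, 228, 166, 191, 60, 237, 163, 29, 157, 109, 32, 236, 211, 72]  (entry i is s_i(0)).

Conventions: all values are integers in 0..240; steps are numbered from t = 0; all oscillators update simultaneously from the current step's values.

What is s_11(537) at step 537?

Simulating step by step:
t=0: [52, 226, 222, 228, 166, 191, 60, 237, 163, 29, 157, 109, 32, 236, 211, 72]
t=1: [97, 53, 49, 27, 126, 96, 99, 44, 118, 78, 125, 130, 72, 33, 77, 123]
t=2: [143, 118, 104, 76, 154, 145, 141, 105, 150, 135, 151, 147, 125, 98, 133, 152]
t=3: [150, 154, 151, 143, 146, 150, 151, 150, 148, 151, 148, 148, 153, 152, 152, 148]
t=4: [146, 145, 146, 149, 148, 146, 146, 147, 147, 146, 147, 147, 145, 145, 146, 147]
t=5: [149, 149, 149, 148, 148, 149, 149, 148, 149, 149, 149, 149, 149, 149, 149, 149]
t=6: [148, 148, 148, 148, 148, 148, 148, 148, 148, 148, 148, 148, 148, 148, 148, 148]
t=7: [148, 148, 148, 148, 148, 148, 148, 148, 148, 148, 148, 148, 148, 148, 148, 148]

Answer: s_11(537) = 148
Key observation: The state at step 6, [148, 148, 148, 148, 148, 148, 148, 148, 148, 148, 148, 148, 148, 148, 148, 148], reappears at step 7: the system is in a cycle of period 1 from step 6 on.  Therefore the state at step 537 equals the state at step 6 + ((537 - 6) mod 1) = 6, which is [148, 148, 148, 148, 148, 148, 148, 148, 148, 148, 148, 148, 148, 148, 148, 148].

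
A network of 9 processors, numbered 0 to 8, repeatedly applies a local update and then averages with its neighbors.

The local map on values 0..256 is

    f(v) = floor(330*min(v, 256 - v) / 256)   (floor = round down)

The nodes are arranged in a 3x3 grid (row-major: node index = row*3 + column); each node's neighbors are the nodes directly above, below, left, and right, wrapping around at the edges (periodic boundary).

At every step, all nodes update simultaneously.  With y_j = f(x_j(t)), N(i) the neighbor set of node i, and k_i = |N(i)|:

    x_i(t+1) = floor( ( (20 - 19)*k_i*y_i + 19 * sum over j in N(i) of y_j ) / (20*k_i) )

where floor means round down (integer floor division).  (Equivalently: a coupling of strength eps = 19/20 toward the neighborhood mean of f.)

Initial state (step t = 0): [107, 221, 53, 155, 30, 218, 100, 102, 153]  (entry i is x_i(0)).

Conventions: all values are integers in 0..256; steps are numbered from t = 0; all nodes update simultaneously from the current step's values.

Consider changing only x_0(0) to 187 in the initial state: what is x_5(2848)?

Answer: x_5(2848) = 119
Key observation: The state at step 9, [153, 153, 153, 153, 153, 153, 153, 153, 153], reappears at step 19: the system is in a cycle of period 10 from step 9 on.  Therefore the state at step 2848 equals the state at step 9 + ((2848 - 9) mod 10) = 18, which is [119, 119, 119, 119, 119, 119, 119, 119, 119].

Derivation:
t=0: [187, 221, 53, 155, 30, 218, 100, 102, 153]
t=1: [92, 79, 77, 78, 85, 89, 120, 88, 95]
t=2: [113, 109, 113, 122, 107, 107, 115, 121, 120]
t=3: [147, 145, 144, 142, 146, 147, 152, 145, 146]
t=4: [141, 142, 141, 139, 142, 142, 142, 139, 140]
t=5: [147, 147, 147, 146, 147, 148, 149, 146, 147]
t=6: [139, 140, 139, 139, 140, 140, 140, 139, 139]
t=7: [149, 149, 149, 149, 149, 149, 149, 149, 149]
t=8: [137, 137, 137, 137, 137, 137, 137, 137, 137]
t=9: [153, 153, 153, 153, 153, 153, 153, 153, 153]
t=10: [132, 132, 132, 132, 132, 132, 132, 132, 132]
t=11: [159, 159, 159, 159, 159, 159, 159, 159, 159]
t=12: [125, 125, 125, 125, 125, 125, 125, 125, 125]
t=13: [161, 161, 161, 161, 161, 161, 161, 161, 161]
t=14: [122, 122, 122, 122, 122, 122, 122, 122, 122]
t=15: [157, 157, 157, 157, 157, 157, 157, 157, 157]
t=16: [127, 127, 127, 127, 127, 127, 127, 127, 127]
t=17: [163, 163, 163, 163, 163, 163, 163, 163, 163]
t=18: [119, 119, 119, 119, 119, 119, 119, 119, 119]
t=19: [153, 153, 153, 153, 153, 153, 153, 153, 153]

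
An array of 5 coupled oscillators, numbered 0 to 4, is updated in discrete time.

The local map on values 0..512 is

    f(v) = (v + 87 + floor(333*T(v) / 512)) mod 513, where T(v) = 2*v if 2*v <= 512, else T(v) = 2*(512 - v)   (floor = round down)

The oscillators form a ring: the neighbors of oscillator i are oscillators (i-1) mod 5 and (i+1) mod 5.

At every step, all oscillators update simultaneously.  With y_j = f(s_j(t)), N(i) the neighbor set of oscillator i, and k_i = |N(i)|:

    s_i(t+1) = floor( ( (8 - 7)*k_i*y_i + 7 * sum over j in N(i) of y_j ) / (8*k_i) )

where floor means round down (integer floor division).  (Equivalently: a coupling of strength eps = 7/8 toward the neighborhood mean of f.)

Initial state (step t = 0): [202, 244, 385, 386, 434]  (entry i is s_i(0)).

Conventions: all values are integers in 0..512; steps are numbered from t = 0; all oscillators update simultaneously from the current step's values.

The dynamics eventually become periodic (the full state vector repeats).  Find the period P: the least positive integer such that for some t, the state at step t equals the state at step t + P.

Answer: 2
Key observation: The state at step 25, [126, 126, 126, 126, 126], reappears at step 27 — and no state repeats earlier — so the cycle the system enters has period 2.

Derivation:
t=0: [202, 244, 385, 386, 434]
t=1: [111, 87, 128, 117, 84]
t=2: [290, 352, 328, 333, 340]
t=3: [137, 144, 137, 139, 144]
t=4: [416, 404, 410, 409, 405]
t=5: [117, 115, 116, 116, 115]
t=6: [351, 354, 352, 352, 354]
t=7: [133, 133, 133, 133, 133]
t=8: [393, 393, 393, 393, 393]
t=9: [121, 121, 121, 121, 121]
t=10: [365, 365, 365, 365, 365]
t=11: [130, 130, 130, 130, 130]
t=12: [386, 386, 386, 386, 386]
t=13: [123, 123, 123, 123, 123]
t=14: [369, 369, 369, 369, 369]
t=15: [129, 129, 129, 129, 129]
t=16: [383, 383, 383, 383, 383]
t=17: [124, 124, 124, 124, 124]
t=18: [372, 372, 372, 372, 372]
t=19: [128, 128, 128, 128, 128]
t=20: [381, 381, 381, 381, 381]
t=21: [125, 125, 125, 125, 125]
t=22: [374, 374, 374, 374, 374]
t=23: [127, 127, 127, 127, 127]
t=24: [379, 379, 379, 379, 379]
t=25: [126, 126, 126, 126, 126]
t=26: [376, 376, 376, 376, 376]
t=27: [126, 126, 126, 126, 126]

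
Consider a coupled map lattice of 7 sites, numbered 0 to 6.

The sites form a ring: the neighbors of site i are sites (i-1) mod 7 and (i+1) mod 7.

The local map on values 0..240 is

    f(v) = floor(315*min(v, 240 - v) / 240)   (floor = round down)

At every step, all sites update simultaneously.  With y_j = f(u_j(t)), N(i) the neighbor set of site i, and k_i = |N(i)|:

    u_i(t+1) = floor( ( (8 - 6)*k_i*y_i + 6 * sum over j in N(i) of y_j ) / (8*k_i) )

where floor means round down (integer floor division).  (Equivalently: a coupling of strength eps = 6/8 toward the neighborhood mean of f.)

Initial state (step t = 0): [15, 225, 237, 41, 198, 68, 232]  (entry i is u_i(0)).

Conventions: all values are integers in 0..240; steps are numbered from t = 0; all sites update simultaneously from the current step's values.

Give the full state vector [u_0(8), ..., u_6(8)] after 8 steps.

Answer: [122, 120, 123, 133, 139, 139, 132]

Derivation:
t=0: [15, 225, 237, 41, 198, 68, 232]
t=1: [15, 13, 27, 35, 67, 46, 43]
t=2: [32, 24, 32, 57, 61, 68, 43]
t=3: [43, 39, 49, 64, 81, 73, 63]
t=4: [63, 57, 66, 84, 93, 94, 77]
t=5: [86, 81, 90, 105, 117, 114, 102]
t=6: [117, 112, 120, 135, 145, 144, 131]
t=7: [147, 153, 145, 139, 129, 131, 140]
t=8: [122, 120, 123, 133, 139, 139, 132]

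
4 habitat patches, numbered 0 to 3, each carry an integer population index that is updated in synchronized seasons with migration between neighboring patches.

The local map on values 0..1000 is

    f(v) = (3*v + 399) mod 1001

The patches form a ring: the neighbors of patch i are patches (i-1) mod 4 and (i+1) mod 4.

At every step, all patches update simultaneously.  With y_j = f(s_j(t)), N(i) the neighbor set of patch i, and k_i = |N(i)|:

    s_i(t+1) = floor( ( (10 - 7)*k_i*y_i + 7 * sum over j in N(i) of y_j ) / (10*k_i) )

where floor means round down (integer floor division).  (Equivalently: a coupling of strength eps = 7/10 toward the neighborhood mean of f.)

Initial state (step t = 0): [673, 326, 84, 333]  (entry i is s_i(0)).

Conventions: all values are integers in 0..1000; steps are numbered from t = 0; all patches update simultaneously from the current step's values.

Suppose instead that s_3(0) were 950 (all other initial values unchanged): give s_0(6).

Simulating step by step:
t=0: [673, 326, 84, 950]
t=1: [342, 486, 413, 447]
t=2: [685, 628, 749, 593]
t=3: [295, 467, 353, 436]
t=4: [611, 498, 663, 470]
t=5: [664, 483, 710, 458]
t=6: [683, 574, 724, 552]

Answer: s_0(6) = 683
Key observation: This trace re-runs the system from the modified initial state.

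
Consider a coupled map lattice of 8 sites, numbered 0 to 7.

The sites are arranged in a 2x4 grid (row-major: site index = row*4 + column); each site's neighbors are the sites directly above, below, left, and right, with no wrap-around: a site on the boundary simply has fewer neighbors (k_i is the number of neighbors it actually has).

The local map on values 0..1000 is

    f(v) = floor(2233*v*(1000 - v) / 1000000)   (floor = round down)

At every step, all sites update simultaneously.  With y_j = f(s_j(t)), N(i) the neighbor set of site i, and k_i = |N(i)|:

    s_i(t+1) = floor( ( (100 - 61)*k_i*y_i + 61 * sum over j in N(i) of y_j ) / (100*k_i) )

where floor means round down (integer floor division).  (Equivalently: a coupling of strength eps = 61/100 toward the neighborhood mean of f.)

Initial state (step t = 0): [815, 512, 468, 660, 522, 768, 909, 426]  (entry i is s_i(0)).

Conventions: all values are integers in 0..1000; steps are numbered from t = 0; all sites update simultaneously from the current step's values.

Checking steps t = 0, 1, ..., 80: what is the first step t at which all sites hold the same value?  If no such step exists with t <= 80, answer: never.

Answer: 5
Key observation: Synchronization is absorbing here: once all sites are equal they stay equal, and step 5 is the first all-equal step.

Derivation:
t=0: [815, 512, 468, 660, 522, 768, 909, 426]  (not all equal)
t=1: [470, 479, 468, 531, 440, 418, 376, 421]  (not all equal)
t=2: [554, 553, 549, 552, 549, 543, 537, 541]  (not all equal)
t=3: [551, 551, 552, 552, 552, 553, 553, 553]  (not all equal)
t=4: [552, 551, 551, 551, 551, 551, 551, 551]  (not all equal)
t=5: [552, 552, 552, 552, 552, 552, 552, 552]  (all equal)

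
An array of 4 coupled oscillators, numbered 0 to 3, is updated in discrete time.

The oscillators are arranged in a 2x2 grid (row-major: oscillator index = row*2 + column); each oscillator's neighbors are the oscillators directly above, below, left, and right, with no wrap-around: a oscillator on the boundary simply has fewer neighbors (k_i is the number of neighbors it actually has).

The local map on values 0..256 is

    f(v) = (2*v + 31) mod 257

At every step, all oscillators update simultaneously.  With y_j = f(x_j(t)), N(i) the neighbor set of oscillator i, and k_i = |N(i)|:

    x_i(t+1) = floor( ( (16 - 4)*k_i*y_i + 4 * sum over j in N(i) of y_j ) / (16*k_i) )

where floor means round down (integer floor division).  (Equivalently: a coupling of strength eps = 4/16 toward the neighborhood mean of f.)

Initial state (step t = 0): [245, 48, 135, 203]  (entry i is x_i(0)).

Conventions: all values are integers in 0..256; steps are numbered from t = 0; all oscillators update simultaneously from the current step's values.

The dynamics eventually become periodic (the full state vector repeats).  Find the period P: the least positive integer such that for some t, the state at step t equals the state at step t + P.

Answer: 16
Key observation: The state at step 69, [131, 124, 124, 130], reappears at step 85 — and no state repeats earlier — so the cycle the system enters has period 16.

Derivation:
t=0: [245, 48, 135, 203]
t=1: [26, 118, 56, 156]
t=2: [81, 28, 128, 83]
t=3: [159, 114, 71, 162]
t=4: [90, 25, 153, 95]
t=5: [178, 114, 114, 185]
t=6: [98, 35, 35, 108]
t=7: [195, 135, 135, 210]
t=8: [134, 77, 77, 156]
t=9: [77, 154, 154, 110]
t=10: [159, 116, 116, 208]
t=11: [70, 39, 39, 144]
t=12: [155, 110, 110, 73]
t=13: [125, 220, 220, 195]
t=14: [71, 184, 184, 176]
t=15: [165, 143, 143, 130]
t=16: [93, 62, 62, 40]
t=17: [201, 157, 157, 122]
t=18: [154, 90, 90, 35]
t=19: [114, 181, 181, 128]
t=20: [35, 106, 106, 56]
t=21: [136, 212, 212, 168]
t=22: [84, 168, 168, 132]
t=23: [176, 112, 112, 56]
t=24: [158, 224, 224, 171]
t=25: [123, 192, 192, 142]
t=26: [54, 128, 128, 83]
t=27: [111, 64, 64, 155]
t=28: [229, 161, 161, 102]
t=29: [198, 130, 130, 200]
t=30: [136, 68, 68, 139]
t=31: [76, 137, 137, 80]
t=32: [149, 82, 82, 155]
t=33: [102, 165, 165, 111]
t=34: [202, 139, 139, 215]
t=35: [146, 86, 86, 166]
t=36: [100, 173, 173, 130]
t=37: [203, 123, 123, 55]
t=38: [140, 55, 55, 110]
t=39: [75, 143, 143, 223]
t=40: [150, 95, 95, 180]
t=41: [110, 191, 191, 155]
t=42: [227, 158, 158, 102]
t=43: [193, 125, 125, 198]
t=44: [126, 59, 59, 133]
t=45: [56, 120, 120, 67]
t=46: [110, 49, 49, 127]
t=47: [220, 131, 131, 53]
t=48: [169, 70, 70, 111]
t=49: [126, 173, 173, 232]
t=50: [49, 123, 123, 208]
t=51: [101, 54, 54, 147]
t=52: [209, 141, 141, 85]
t=53: [158, 91, 91, 164]
t=54: [120, 183, 183, 129]
t=55: [45, 110, 110, 59]
t=56: [153, 222, 222, 174]
t=57: [114, 188, 188, 146]
t=58: [39, 121, 121, 87]
t=59: [85, 51, 51, 157]
t=60: [184, 135, 135, 99]
t=61: [117, 79, 79, 182]
t=62: [53, 160, 160, 150]
t=63: [126, 96, 96, 79]
t=64: [75, 194, 194, 197]
t=65: [176, 165, 165, 166]
t=66: [120, 107, 107, 105]
t=67: [71, 215, 215, 242]
t=68: [180, 174, 174, 51]
t=69: [131, 124, 124, 130]
t=70: [32, 25, 25, 31]
t=71: [91, 84, 84, 90]
t=72: [209, 202, 202, 208]
t=73: [188, 181, 181, 187]
t=74: [146, 139, 139, 145]
t=75: [62, 55, 55, 61]
t=76: [151, 144, 144, 150]
t=77: [72, 65, 65, 71]
t=78: [171, 164, 164, 170]
t=79: [112, 105, 105, 111]
t=80: [251, 244, 244, 250]
t=81: [15, 8, 8, 14]
t=82: [57, 50, 50, 56]
t=83: [141, 134, 134, 140]
t=84: [52, 45, 45, 51]
t=85: [131, 124, 124, 130]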